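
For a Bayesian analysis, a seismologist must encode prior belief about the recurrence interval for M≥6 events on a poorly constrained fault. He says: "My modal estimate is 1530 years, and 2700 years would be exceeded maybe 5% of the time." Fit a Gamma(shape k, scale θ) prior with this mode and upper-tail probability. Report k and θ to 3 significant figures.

Gamma(k,θ) with k>1 has mode (k−1)θ, so θ = 1530/(k−1).
Need P(X < 2700) = 0.95 with θ tied to k this way. Start at k = 2, θ = 1530: P(X<2700) ≈ 0.527.
Too low — raise k to concentrate. Iterating converges to k ≈ 9.64.
Then θ = 1530/(9.64−1) ≈ 177.

k ≈ 9.64, θ ≈ 177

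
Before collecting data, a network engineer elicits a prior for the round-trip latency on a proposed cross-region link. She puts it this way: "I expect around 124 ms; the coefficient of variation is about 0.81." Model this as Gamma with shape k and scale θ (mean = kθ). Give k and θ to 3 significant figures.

k ≈ 1.52, θ ≈ 81.4

For Gamma(k, scale θ): mean = kθ, variance = kθ², so CV = 1/√k.
CV = 0.81, hence k = 1/CV² = 1.52.
Then θ = mean/k = 124/1.52 = 81.4.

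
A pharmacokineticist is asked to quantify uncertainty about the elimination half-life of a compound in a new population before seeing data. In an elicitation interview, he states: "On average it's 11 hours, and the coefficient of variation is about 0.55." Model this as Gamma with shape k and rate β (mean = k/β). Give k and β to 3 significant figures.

k ≈ 3.31, β ≈ 0.301

For Gamma(k, rate β): mean = k/β, variance = k/β², so CV = 1/√k.
CV = 0.55, hence k = 1/CV² = 3.31.
Then β = k/mean = 3.31/11 = 0.301.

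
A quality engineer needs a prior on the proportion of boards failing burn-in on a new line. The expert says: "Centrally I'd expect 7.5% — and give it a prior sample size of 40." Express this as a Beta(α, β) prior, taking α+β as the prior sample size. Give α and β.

Under the effective-sample-size interpretation, Beta(α, β) has prior mean α/(α+β) and prior sample size α+β.
So α+β = 40 and α/(α+β) = 0.075, giving α = 0.075·40 = 3 and β = 40 − 3 = 37.

α = 3, β = 37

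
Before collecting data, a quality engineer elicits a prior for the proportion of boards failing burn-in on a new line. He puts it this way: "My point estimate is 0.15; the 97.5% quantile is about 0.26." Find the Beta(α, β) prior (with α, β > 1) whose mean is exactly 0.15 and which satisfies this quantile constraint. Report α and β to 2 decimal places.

α ≈ 7.52, β ≈ 42.60

With mean 0.15 fixed, write α = 0.15s, β = 0.85s where s = α+β.
Need P(θ < 0.26) = 0.975 under Beta(0.15s, 0.85s). Normal approximation: (q−m)/√(m(1−m)/s) ≈ z_{0.975} = 1.96, so s ≈ 0.15·0.85·(1.96)²/(0.26−0.15)² = 40.5.
At s = 40.5: P(θ<0.26) ≈ 0.962. Adjusting to match 0.975 gives s ≈ 50.11.
So α = 0.15·50.11 ≈ 7.52, β = 0.85·50.11 ≈ 42.60.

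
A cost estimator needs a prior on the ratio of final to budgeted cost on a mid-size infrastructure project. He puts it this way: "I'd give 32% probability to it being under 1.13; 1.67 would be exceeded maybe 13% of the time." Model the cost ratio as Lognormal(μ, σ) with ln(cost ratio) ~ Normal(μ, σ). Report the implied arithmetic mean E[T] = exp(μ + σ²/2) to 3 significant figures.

If T ~ Lognormal(μ,σ) then ln T ~ Normal(μ,σ), so the p-quantile of ln T is μ + z_p·σ.
ln(1.13) = 0.1222 and ln(1.67) = 0.5128; z_{0.32} = -0.4677, z_{0.87} = 1.126.
σ = (0.5128 − 0.1222)/(1.126 − (-0.4677)) = 0.245.
μ = 0.1222 − (-0.4677)·0.245 = 0.237.
E[T] = exp(μ + σ²/2) = exp(0.237 + 0.0300) = 1.31.

E[T] ≈ 1.31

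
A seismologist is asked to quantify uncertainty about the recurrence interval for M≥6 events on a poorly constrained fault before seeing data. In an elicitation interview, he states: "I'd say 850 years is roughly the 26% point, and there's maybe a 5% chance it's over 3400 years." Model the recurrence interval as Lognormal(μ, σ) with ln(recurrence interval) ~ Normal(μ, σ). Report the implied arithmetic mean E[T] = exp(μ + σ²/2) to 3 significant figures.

E[T] ≈ 1510 years

If T ~ Lognormal(μ,σ) then ln T ~ Normal(μ,σ), so the p-quantile of ln T is μ + z_p·σ.
ln(850) = 6.745 and ln(3400) = 8.132; z_{0.26} = -0.6433, z_{0.95} = 1.645.
σ = (8.132 − 6.745)/(1.645 − (-0.6433)) = 0.606.
μ = 6.745 − (-0.6433)·0.606 = 7.135.
E[T] = exp(μ + σ²/2) = exp(7.135 + 0.1835) = 1510 years.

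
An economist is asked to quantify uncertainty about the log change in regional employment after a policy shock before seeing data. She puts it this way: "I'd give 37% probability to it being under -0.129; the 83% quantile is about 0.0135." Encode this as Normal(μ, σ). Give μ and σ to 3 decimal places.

For Normal(μ,σ), the p-quantile is μ + z_p·σ. Here z_{0.37} = -0.3319, z_{0.83} = 0.9542.
So -0.129 = μ − 0.3319σ and 0.0135 = μ + 0.9542σ.
Subtracting: σ = (0.0135 − -0.129)/(0.9542 − (-0.3319)) = 0.111.
Then μ = -0.129 − (-0.3319)·0.111 = -0.092.

μ = -0.092, σ = 0.111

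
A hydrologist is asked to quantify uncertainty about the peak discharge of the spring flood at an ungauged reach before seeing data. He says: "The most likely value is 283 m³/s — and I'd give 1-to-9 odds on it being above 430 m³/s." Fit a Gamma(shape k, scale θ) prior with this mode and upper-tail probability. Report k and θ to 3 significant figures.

k ≈ 11.7, θ ≈ 26.6

Gamma(k,θ) with k>1 has mode (k−1)θ, so θ = 283/(k−1).
Need P(X < 430) = 0.9 with θ tied to k this way. Start at k = 2, θ = 283: P(X<430) ≈ 0.449.
Too low — raise k to concentrate. Iterating converges to k ≈ 11.7.
Then θ = 283/(11.7−1) ≈ 26.6.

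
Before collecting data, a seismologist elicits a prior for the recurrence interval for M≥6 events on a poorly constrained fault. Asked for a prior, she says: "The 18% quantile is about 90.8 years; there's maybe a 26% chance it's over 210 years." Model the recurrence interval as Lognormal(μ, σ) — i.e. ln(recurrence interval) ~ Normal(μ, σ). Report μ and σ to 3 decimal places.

μ ≈ 5.001, σ ≈ 0.538

If T ~ Lognormal(μ,σ) then ln T ~ Normal(μ,σ), so the p-quantile of ln T is μ + z_p·σ.
ln(90.8) = 4.509 and ln(210) = 5.347; z_{0.18} = -0.9154, z_{0.74} = 0.6433.
σ = (5.347 − 4.509)/(0.6433 − (-0.9154)) = 0.538.
μ = 4.509 − (-0.9154)·0.538 = 5.001.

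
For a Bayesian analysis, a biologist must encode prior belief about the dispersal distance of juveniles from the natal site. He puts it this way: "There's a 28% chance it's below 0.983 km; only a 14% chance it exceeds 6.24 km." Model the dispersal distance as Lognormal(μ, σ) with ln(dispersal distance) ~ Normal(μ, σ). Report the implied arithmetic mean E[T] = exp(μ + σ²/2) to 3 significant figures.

If T ~ Lognormal(μ,σ) then ln T ~ Normal(μ,σ), so the p-quantile of ln T is μ + z_p·σ.
ln(0.983) = -0.01715 and ln(6.24) = 1.831; z_{0.28} = -0.5828, z_{0.86} = 1.08.
σ = (1.831 − -0.01715)/(1.08 − (-0.5828)) = 1.111.
μ = -0.01715 − (-0.5828)·1.111 = 0.631.
E[T] = exp(μ + σ²/2) = exp(0.631 + 0.6174) = 3.48 km.

E[T] ≈ 3.48 km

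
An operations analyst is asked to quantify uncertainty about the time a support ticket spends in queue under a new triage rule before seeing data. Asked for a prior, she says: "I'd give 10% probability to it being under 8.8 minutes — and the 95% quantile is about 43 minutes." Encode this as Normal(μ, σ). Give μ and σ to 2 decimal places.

μ = 23.78, σ = 11.69

The p-quantile of Normal(μ,σ) is μ + z_p·σ, with z_{0.1} = -1.282 and z_{0.95} = 1.645.
Eliminate σ: μ = (z₂·x₁ − z₁·x₂)/(z₂ − z₁) = (1.645·8.8 − (-1.282)·43)/2.926 = 23.78.
Then σ = (x₂ − x₁)/(z₂ − z₁) = (43 − 8.8)/2.926 = 11.69.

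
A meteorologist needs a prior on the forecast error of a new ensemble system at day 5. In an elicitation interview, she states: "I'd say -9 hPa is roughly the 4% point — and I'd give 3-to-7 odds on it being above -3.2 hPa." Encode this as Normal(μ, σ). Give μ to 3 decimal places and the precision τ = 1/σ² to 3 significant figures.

For Normal(μ,σ), the p-quantile is μ + z_p·σ. Here z_{0.04} = -1.751, z_{0.7} = 0.5244.
So -9 = μ − 1.751σ and -3.2 = μ + 0.5244σ.
Subtracting: σ = (-3.2 − -9)/(0.5244 − (-1.751)) = 2.549.
Then μ = -9 − (-1.751)·2.549 = -4.537.
Precision τ = 1/σ² = 1/2.549² = 0.154.

μ = -4.537, τ = 0.154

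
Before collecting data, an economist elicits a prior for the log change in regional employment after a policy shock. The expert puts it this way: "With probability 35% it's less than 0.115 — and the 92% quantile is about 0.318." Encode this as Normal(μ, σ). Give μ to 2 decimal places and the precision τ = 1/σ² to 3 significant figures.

The p-quantile of Normal(μ,σ) is μ + z_p·σ, with z_{0.35} = -0.3853 and z_{0.92} = 1.405.
Eliminate σ: μ = (z₂·x₁ − z₁·x₂)/(z₂ − z₁) = (1.405·0.115 − (-0.3853)·0.318)/1.79 = 0.16.
Then σ = (x₂ − x₁)/(z₂ − z₁) = (0.318 − 0.115)/1.79 = 0.11.
Precision τ = 1/σ² = 1/0.1134² = 77.8.

μ = 0.16, τ = 77.8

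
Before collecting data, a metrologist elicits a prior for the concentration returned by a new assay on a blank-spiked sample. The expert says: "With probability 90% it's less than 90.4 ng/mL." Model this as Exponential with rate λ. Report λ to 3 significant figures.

P(T < 90.4) = 1 − e^(−λ·90.4) = 0.9, so λ = −ln(1−0.9)/90.4 = −ln(0.1)/90.4 = 0.0255.

λ ≈ 0.0255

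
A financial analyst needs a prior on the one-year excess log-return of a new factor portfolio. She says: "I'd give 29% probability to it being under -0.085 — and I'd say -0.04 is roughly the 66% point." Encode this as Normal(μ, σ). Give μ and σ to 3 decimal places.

μ = -0.059, σ = 0.047

The p-quantile of Normal(μ,σ) is μ + z_p·σ, with z_{0.29} = -0.5534 and z_{0.66} = 0.4125.
Eliminate σ: μ = (z₂·x₁ − z₁·x₂)/(z₂ − z₁) = (0.4125·-0.085 − (-0.5534)·-0.04)/0.9658 = -0.059.
Then σ = (x₂ − x₁)/(z₂ − z₁) = (-0.04 − -0.085)/0.9658 = 0.047.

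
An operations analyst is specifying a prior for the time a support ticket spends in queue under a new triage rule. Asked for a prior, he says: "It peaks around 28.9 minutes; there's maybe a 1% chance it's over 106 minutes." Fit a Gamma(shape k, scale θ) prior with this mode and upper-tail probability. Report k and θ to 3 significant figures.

Gamma(k,θ) with k>1 has mode (k−1)θ, so θ = 28.9/(k−1).
Need P(X < 106) = 0.99 with θ tied to k this way. Start at k = 2, θ = 28.9: P(X<106) ≈ 0.881.
Too low — raise k to concentrate. Iterating converges to k ≈ 3.53.
Then θ = 28.9/(3.53−1) ≈ 11.4.

k ≈ 3.53, θ ≈ 11.4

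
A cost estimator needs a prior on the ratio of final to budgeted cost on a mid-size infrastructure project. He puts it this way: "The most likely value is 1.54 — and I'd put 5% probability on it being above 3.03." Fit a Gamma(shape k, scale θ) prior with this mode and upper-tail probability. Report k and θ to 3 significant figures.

Gamma(k,θ) with k>1 has mode (k−1)θ, so θ = 1.54/(k−1).
Need P(X < 3.03) = 0.95 with θ tied to k this way. Start at k = 2, θ = 1.54: P(X<3.03) ≈ 0.585.
Too low — raise k to concentrate. Iterating converges to k ≈ 7.06.
Then θ = 1.54/(7.06−1) ≈ 0.254.

k ≈ 7.06, θ ≈ 0.254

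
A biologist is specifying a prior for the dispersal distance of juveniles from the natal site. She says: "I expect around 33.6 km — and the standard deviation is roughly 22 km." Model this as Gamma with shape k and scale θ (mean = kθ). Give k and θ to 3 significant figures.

k ≈ 2.33, θ ≈ 14.4

For Gamma(k, scale θ): mean = kθ, variance = kθ², so CV = 1/√k.
CV = SD/mean = 22/33.6 = 0.6548, hence k = 1/CV² = 2.33.
Then θ = mean/k = 33.6/2.33 = 14.4.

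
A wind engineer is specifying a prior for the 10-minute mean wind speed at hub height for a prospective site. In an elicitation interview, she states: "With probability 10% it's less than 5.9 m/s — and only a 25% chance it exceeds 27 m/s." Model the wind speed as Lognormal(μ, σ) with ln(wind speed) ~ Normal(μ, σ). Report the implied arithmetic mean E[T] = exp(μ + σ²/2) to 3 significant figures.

E[T] ≈ 21.6 m/s

If T ~ Lognormal(μ,σ) then ln T ~ Normal(μ,σ), so the p-quantile of ln T is μ + z_p·σ.
ln(5.9) = 1.775 and ln(27) = 3.296; z_{0.1} = -1.282, z_{0.75} = 0.6745.
σ = (3.296 − 1.775)/(0.6745 − (-1.282)) = 0.778.
μ = 1.775 − (-1.282)·0.778 = 2.771.
E[T] = exp(μ + σ²/2) = exp(2.771 + 0.3023) = 21.6 m/s.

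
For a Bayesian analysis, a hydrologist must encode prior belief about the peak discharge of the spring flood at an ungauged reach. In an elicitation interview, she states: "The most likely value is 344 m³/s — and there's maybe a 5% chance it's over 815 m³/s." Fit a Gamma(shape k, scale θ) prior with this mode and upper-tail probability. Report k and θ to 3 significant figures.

Gamma(k,θ) with k>1 has mode (k−1)θ, so θ = 344/(k−1).
Need P(X < 815) = 0.95 with θ tied to k this way. Start at k = 2, θ = 344: P(X<815) ≈ 0.685.
Too low — raise k to concentrate. Iterating converges to k ≈ 4.67.
Then θ = 344/(4.67−1) ≈ 93.7.

k ≈ 4.67, θ ≈ 93.7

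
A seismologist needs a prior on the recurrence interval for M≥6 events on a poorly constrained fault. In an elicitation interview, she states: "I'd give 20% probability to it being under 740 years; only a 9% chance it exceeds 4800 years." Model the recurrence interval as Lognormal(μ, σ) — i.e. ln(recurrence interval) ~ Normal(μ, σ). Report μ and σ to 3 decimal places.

μ ≈ 7.328, σ ≈ 0.857

If T ~ Lognormal(μ,σ) then ln T ~ Normal(μ,σ), so the p-quantile of ln T is μ + z_p·σ.
ln(740) = 6.607 and ln(4800) = 8.476; z_{0.2} = -0.8416, z_{0.91} = 1.341.
σ = (8.476 − 6.607)/(1.341 − (-0.8416)) = 0.857.
μ = 6.607 − (-0.8416)·0.857 = 7.328.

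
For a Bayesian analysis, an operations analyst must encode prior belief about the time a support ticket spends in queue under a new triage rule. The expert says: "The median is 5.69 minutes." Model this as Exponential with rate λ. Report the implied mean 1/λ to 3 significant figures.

mean ≈ 8.21 minutes

Exponential median = ln 2 / λ, so λ = ln 2 / 5.69 = 0.122.
Mean = 1/λ = 8.21 minutes.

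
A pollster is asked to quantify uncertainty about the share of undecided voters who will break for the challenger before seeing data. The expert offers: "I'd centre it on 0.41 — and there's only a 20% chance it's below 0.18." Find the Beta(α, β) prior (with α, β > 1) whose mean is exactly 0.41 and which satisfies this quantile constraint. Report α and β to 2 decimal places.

α ≈ 1.37, β ≈ 1.97

With mean 0.41 fixed, write α = 0.41s, β = 0.59s where s = α+β.
Need P(θ < 0.18) = 0.2 under Beta(0.41s, 0.59s). Normal approximation: (q−m)/√(m(1−m)/s) ≈ z_{0.2} = -0.842, so s ≈ 0.41·0.59·(-0.842)²/(0.18−0.41)² = 3.2.
At s = 3.2: P(θ<0.18) ≈ 0.204. Adjusting to match 0.2 gives s ≈ 3.33.
So α = 0.41·3.33 ≈ 1.37, β = 0.59·3.33 ≈ 1.97.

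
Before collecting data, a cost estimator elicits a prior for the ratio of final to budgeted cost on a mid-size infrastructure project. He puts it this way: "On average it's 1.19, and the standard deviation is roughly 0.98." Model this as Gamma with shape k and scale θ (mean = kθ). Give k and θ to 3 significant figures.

For Gamma(k, scale θ): mean = kθ, variance = kθ², so CV = 1/√k.
CV = SD/mean = 0.98/1.19 = 0.8235, hence k = 1/CV² = 1.47.
Then θ = mean/k = 1.19/1.47 = 0.807.

k ≈ 1.47, θ ≈ 0.807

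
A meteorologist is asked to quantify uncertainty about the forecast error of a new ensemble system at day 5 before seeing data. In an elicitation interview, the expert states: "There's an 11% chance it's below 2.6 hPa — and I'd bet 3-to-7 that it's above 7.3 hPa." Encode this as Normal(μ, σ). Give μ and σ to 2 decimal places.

For Normal(μ,σ), the p-quantile is μ + z_p·σ. Here z_{0.11} = -1.227, z_{0.7} = 0.5244.
So 2.6 = μ − 1.227σ and 7.3 = μ + 0.5244σ.
Subtracting: σ = (7.3 − 2.6)/(0.5244 − (-1.227)) = 2.68.
Then μ = 2.6 − (-1.227)·2.68 = 5.89.

μ = 5.89, σ = 2.68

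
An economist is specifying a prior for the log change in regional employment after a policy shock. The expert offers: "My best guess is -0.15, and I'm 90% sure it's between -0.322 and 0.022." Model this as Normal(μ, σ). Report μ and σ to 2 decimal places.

A symmetric 90% interval runs μ ± z·σ with z = 1.645.
Half-width = 0.172, so σ = 0.172/1.645 = 0.10.
μ is the stated best guess, -0.15.

μ = -0.15, σ = 0.10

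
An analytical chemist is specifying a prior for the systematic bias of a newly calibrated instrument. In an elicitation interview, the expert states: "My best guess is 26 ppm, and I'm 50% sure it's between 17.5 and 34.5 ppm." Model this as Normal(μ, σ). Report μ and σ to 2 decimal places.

A symmetric 50% interval runs μ ± z·σ with z = 0.6745.
Half-width = 8.5, so σ = 8.5/0.6745 = 12.60.
μ is the stated best guess, 26.00.

μ = 26.00, σ = 12.60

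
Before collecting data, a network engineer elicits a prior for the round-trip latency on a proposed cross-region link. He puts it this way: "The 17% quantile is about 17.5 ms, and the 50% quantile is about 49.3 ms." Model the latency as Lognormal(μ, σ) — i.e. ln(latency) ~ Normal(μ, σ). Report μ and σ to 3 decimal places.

μ ≈ 3.898, σ ≈ 1.085

If T ~ Lognormal(μ,σ) then ln T ~ Normal(μ,σ), so the p-quantile of ln T is μ + z_p·σ.
ln(17.5) = 2.862 and ln(49.3) = 3.898; z_{0.17} = -0.9542, z_{0.5} = 0.
σ = (3.898 − 2.862)/(0 − (-0.9542)) = 1.085.
μ = 2.862 − (-0.9542)·1.085 = 3.898.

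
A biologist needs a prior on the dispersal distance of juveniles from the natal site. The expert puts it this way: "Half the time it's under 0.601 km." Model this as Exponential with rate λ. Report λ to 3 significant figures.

λ ≈ 1.15

Exponential median = ln 2 / λ, so λ = ln 2 / 0.601 = 1.15.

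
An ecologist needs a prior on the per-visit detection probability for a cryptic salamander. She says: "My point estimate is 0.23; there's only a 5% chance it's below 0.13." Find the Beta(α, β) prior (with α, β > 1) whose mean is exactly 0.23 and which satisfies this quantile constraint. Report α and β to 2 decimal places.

α ≈ 9.20, β ≈ 30.79

With mean 0.23 fixed, write α = 0.23s, β = 0.77s where s = α+β.
Need P(θ < 0.13) = 0.05 under Beta(0.23s, 0.77s). Normal approximation: (q−m)/√(m(1−m)/s) ≈ z_{0.05} = -1.64, so s ≈ 0.23·0.77·(-1.64)²/(0.13−0.23)² = 47.9.
At s = 47.9: P(θ<0.13) ≈ 0.035. Adjusting to match 0.05 gives s ≈ 39.99.
So α = 0.23·39.99 ≈ 9.20, β = 0.77·39.99 ≈ 30.79.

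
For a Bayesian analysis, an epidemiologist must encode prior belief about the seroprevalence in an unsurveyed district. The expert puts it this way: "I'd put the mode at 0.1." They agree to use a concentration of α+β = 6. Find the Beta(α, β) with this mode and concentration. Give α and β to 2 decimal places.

For α,β > 1 the Beta mode is (α−1)/(α+β−2). With α+β = 6, the mode is (α−1)/4.
Set (α−1)/4 = 0.1 → α = 1 + 0.1·4 = 1.40.
β = 6 − α = 4.60.

α = 1.40, β = 4.60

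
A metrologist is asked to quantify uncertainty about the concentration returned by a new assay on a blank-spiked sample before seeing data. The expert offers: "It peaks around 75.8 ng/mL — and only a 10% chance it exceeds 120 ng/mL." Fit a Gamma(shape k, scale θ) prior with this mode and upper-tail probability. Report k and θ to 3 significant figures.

k ≈ 9.89, θ ≈ 8.53

Gamma(k,θ) with k>1 has mode (k−1)θ, so θ = 75.8/(k−1).
Need P(X < 120) = 0.9 with θ tied to k this way. Start at k = 2, θ = 75.8: P(X<120) ≈ 0.470.
Too low — raise k to concentrate. Iterating converges to k ≈ 9.89.
Then θ = 75.8/(9.89−1) ≈ 8.53.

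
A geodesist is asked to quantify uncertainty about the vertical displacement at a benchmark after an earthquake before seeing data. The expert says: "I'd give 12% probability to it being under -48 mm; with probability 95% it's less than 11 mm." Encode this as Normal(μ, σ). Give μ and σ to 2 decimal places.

μ = -23.42, σ = 20.92

For Normal(μ,σ), the p-quantile is μ + z_p·σ. Here z_{0.12} = -1.175, z_{0.95} = 1.645.
So -48 = μ − 1.175σ and 11 = μ + 1.645σ.
Subtracting: σ = (11 − -48)/(1.645 − (-1.175)) = 20.92.
Then μ = -48 − (-1.175)·20.92 = -23.42.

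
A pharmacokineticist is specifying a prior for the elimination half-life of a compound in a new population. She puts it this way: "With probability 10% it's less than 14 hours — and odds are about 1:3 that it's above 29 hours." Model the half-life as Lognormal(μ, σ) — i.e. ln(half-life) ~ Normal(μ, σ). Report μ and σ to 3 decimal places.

μ ≈ 3.116, σ ≈ 0.372

If T ~ Lognormal(μ,σ) then ln T ~ Normal(μ,σ), so the p-quantile of ln T is μ + z_p·σ.
ln(14) = 2.639 and ln(29) = 3.367; z_{0.1} = -1.282, z_{0.75} = 0.6745.
σ = (3.367 − 2.639)/(0.6745 − (-1.282)) = 0.372.
μ = 2.639 − (-1.282)·0.372 = 3.116.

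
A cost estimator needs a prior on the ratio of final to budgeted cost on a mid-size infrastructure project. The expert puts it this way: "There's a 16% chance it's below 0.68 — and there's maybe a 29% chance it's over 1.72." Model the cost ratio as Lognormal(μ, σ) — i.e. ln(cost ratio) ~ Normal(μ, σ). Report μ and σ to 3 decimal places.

μ ≈ 0.211, σ ≈ 0.600

If T ~ Lognormal(μ,σ) then ln T ~ Normal(μ,σ), so the p-quantile of ln T is μ + z_p·σ.
ln(0.68) = -0.3857 and ln(1.72) = 0.5423; z_{0.16} = -0.9945, z_{0.71} = 0.5534.
σ = (0.5423 − -0.3857)/(0.5534 − (-0.9945)) = 0.600.
μ = -0.3857 − (-0.9945)·0.600 = 0.211.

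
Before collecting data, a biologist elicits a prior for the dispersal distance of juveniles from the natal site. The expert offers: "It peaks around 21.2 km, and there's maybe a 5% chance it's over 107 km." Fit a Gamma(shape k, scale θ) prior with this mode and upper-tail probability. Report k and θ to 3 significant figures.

k ≈ 1.91, θ ≈ 23.3

Gamma(k,θ) with k>1 has mode (k−1)θ, so θ = 21.2/(k−1).
Need P(X < 107) = 0.95 with θ tied to k this way. Start at k = 2, θ = 21.2: P(X<107) ≈ 0.961.
Too high — lower k to spread out. Iterating converges to k ≈ 1.91.
Then θ = 21.2/(1.91−1) ≈ 23.3.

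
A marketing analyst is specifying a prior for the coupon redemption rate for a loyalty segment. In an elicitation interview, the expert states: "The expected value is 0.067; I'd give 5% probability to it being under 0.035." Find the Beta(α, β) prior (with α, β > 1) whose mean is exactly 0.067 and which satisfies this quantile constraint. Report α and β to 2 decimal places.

With mean 0.067 fixed, write α = 0.067s, β = 0.933s where s = α+β.
Need P(θ < 0.035) = 0.05 under Beta(0.067s, 0.933s). Normal approximation: (q−m)/√(m(1−m)/s) ≈ z_{0.05} = -1.64, so s ≈ 0.067·0.933·(-1.64)²/(0.035−0.067)² = 165.2.
At s = 165.2: P(θ<0.035) ≈ 0.029. Adjusting to match 0.05 gives s ≈ 127.87.
So α = 0.067·127.87 ≈ 8.57, β = 0.933·127.87 ≈ 119.30.

α ≈ 8.57, β ≈ 119.30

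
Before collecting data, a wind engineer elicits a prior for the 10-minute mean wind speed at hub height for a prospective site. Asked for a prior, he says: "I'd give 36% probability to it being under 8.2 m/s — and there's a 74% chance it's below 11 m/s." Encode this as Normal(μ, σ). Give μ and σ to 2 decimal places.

For Normal(μ,σ), the p-quantile is μ + z_p·σ. Here z_{0.36} = -0.3585, z_{0.74} = 0.6433.
So 8.2 = μ − 0.3585σ and 11 = μ + 0.6433σ.
Subtracting: σ = (11 − 8.2)/(0.6433 − (-0.3585)) = 2.79.
Then μ = 8.2 − (-0.3585)·2.79 = 9.20.

μ = 9.20, σ = 2.79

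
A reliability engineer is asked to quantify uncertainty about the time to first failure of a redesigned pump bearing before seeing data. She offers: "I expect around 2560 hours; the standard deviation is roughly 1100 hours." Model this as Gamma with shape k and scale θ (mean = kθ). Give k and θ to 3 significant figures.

k ≈ 5.42, θ ≈ 473

For Gamma(k, scale θ): mean = kθ, variance = kθ², so CV = 1/√k.
CV = SD/mean = 1100/2560 = 0.4297, hence k = 1/CV² = 5.42.
Then θ = mean/k = 2560/5.42 = 473.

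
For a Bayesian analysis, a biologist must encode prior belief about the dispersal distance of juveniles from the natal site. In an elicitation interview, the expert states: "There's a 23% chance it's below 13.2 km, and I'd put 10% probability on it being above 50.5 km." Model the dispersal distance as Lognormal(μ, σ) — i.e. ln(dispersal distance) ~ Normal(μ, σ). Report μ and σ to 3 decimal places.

μ ≈ 3.071, σ ≈ 0.664

If T ~ Lognormal(μ,σ) then ln T ~ Normal(μ,σ), so the p-quantile of ln T is μ + z_p·σ.
ln(13.2) = 2.58 and ln(50.5) = 3.922; z_{0.23} = -0.7388, z_{0.9} = 1.282.
σ = (3.922 − 2.58)/(1.282 − (-0.7388)) = 0.664.
μ = 2.58 − (-0.7388)·0.664 = 3.071.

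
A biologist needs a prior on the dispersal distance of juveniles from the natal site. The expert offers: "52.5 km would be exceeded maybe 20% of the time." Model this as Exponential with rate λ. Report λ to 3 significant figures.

λ ≈ 0.0307

P(T > 52.5) = e^(−λ·52.5) = 0.2, so λ = −ln(0.2)/52.5 = 0.0307.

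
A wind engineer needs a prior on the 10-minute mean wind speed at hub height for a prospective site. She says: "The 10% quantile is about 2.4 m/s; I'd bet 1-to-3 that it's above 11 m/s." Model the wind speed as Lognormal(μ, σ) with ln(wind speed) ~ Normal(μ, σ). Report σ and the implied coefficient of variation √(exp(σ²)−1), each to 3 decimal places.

σ ≈ 0.778, CV ≈ 0.913

If T ~ Lognormal(μ,σ) then ln T ~ Normal(μ,σ), so the p-quantile of ln T is μ + z_p·σ.
ln(2.4) = 0.8755 and ln(11) = 2.398; z_{0.1} = -1.282, z_{0.75} = 0.6745.
σ = (2.398 − 0.8755)/(0.6745 − (-1.282)) = 0.778.
μ = 0.8755 − (-1.282)·0.778 = 1.873.
CV = √(exp(σ²)−1) = √(exp(0.6058)−1) = 0.913.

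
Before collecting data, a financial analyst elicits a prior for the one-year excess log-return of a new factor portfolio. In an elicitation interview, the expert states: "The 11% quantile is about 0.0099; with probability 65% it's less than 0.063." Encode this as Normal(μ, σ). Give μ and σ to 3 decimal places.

μ = 0.050, σ = 0.033

For Normal(μ,σ), the p-quantile is μ + z_p·σ. Here z_{0.11} = -1.227, z_{0.65} = 0.3853.
So 0.0099 = μ − 1.227σ and 0.063 = μ + 0.3853σ.
Subtracting: σ = (0.063 − 0.0099)/(0.3853 − (-1.227)) = 0.033.
Then μ = 0.0099 − (-1.227)·0.033 = 0.050.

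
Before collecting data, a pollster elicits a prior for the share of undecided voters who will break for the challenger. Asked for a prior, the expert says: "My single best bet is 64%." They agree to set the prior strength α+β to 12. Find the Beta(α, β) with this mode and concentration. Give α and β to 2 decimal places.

For α,β > 1 the Beta mode is (α−1)/(α+β−2). With α+β = 12, the mode is (α−1)/10.
Set (α−1)/10 = 0.64 → α = 1 + 0.64·10 = 7.40.
β = 12 − α = 4.60.

α = 7.40, β = 4.60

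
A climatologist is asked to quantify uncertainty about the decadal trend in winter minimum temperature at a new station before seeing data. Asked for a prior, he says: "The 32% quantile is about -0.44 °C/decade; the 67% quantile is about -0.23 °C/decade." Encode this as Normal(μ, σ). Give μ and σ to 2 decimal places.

For Normal(μ,σ), the p-quantile is μ + z_p·σ. Here z_{0.32} = -0.4677, z_{0.67} = 0.4399.
So -0.44 = μ − 0.4677σ and -0.23 = μ + 0.4399σ.
Subtracting: σ = (-0.23 − -0.44)/(0.4399 − (-0.4677)) = 0.23.
Then μ = -0.44 − (-0.4677)·0.23 = -0.33.

μ = -0.33, σ = 0.23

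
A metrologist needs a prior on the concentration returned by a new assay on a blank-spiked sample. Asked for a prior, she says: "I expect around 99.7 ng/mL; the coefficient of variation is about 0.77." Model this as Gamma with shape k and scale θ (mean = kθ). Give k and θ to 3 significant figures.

For Gamma(k, scale θ): mean = kθ, variance = kθ², so CV = 1/√k.
CV = 0.77, hence k = 1/CV² = 1.69.
Then θ = mean/k = 99.7/1.69 = 59.1.

k ≈ 1.69, θ ≈ 59.1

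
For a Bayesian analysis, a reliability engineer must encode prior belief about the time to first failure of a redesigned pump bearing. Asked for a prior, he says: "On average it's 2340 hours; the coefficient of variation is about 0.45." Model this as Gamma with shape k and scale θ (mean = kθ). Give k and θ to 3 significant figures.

For Gamma(k, scale θ): mean = kθ, variance = kθ², so CV = 1/√k.
CV = 0.45, hence k = 1/CV² = 4.94.
Then θ = mean/k = 2340/4.94 = 474.

k ≈ 4.94, θ ≈ 474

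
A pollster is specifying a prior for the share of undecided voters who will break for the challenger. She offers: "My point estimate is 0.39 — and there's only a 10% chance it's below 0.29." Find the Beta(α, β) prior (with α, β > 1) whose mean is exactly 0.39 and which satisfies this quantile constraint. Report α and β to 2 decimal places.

With mean 0.39 fixed, write α = 0.39s, β = 0.61s where s = α+β.
Need P(θ < 0.29) = 0.1 under Beta(0.39s, 0.61s). Normal approximation: (q−m)/√(m(1−m)/s) ≈ z_{0.1} = -1.28, so s ≈ 0.39·0.61·(-1.28)²/(0.29−0.39)² = 39.1.
At s = 39.1: P(θ<0.29) ≈ 0.096. Adjusting to match 0.1 gives s ≈ 37.68.
So α = 0.39·37.68 ≈ 14.70, β = 0.61·37.68 ≈ 22.99.

α ≈ 14.70, β ≈ 22.99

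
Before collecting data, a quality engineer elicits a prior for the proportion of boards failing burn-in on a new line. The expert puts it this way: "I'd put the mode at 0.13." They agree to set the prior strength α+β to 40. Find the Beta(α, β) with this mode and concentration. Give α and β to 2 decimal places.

α = 5.94, β = 34.06

For α,β > 1 the Beta mode is (α−1)/(α+β−2). With α+β = 40, the mode is (α−1)/38.
Set (α−1)/38 = 0.13 → α = 1 + 0.13·38 = 5.94.
β = 40 − α = 34.06.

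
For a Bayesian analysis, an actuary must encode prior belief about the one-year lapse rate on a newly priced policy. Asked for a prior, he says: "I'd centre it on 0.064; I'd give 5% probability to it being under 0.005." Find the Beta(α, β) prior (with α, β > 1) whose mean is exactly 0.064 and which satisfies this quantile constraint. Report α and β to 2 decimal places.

With mean 0.064 fixed, write α = 0.064s, β = 0.936s where s = α+β.
Need P(θ < 0.005) = 0.05 under Beta(0.064s, 0.936s). Normal approximation: (q−m)/√(m(1−m)/s) ≈ z_{0.05} = -1.64, so s ≈ 0.064·0.936·(-1.64)²/(0.005−0.064)² = 46.6.
At s = 46.6: P(θ<0.005) ≈ 0.002. Adjusting to match 0.05 gives s ≈ 18.29.
So α = 0.064·18.29 ≈ 1.17, β = 0.936·18.29 ≈ 17.12.

α ≈ 1.17, β ≈ 17.12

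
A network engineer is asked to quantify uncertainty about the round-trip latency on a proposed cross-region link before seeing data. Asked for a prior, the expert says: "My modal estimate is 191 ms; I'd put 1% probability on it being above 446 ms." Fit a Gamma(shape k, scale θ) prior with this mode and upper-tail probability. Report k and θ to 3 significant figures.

k ≈ 7.62, θ ≈ 28.8

Gamma(k,θ) with k>1 has mode (k−1)θ, so θ = 191/(k−1).
Need P(X < 446) = 0.99 with θ tied to k this way. Start at k = 2, θ = 191: P(X<446) ≈ 0.677.
Too low — raise k to concentrate. Iterating converges to k ≈ 7.62.
Then θ = 191/(7.62−1) ≈ 28.8.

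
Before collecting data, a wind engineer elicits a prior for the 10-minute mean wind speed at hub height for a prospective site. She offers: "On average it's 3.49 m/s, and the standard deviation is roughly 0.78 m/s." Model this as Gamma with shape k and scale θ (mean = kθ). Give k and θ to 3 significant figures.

k ≈ 20, θ ≈ 0.174

For Gamma(k, scale θ): mean = kθ, variance = kθ², so CV = 1/√k.
CV = SD/mean = 0.78/3.49 = 0.2235, hence k = 1/CV² = 20.
Then θ = mean/k = 3.49/20 = 0.174.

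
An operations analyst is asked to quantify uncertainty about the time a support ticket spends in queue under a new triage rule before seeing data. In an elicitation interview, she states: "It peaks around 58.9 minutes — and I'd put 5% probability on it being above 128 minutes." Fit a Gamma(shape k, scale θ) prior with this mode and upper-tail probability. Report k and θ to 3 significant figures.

k ≈ 5.57, θ ≈ 12.9

Gamma(k,θ) with k>1 has mode (k−1)θ, so θ = 58.9/(k−1).
Need P(X < 128) = 0.95 with θ tied to k this way. Start at k = 2, θ = 58.9: P(X<128) ≈ 0.639.
Too low — raise k to concentrate. Iterating converges to k ≈ 5.57.
Then θ = 58.9/(5.57−1) ≈ 12.9.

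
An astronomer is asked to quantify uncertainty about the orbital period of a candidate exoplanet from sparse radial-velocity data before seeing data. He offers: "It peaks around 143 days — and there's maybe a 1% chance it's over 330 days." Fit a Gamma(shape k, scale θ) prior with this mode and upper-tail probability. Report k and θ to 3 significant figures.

Gamma(k,θ) with k>1 has mode (k−1)θ, so θ = 143/(k−1).
Need P(X < 330) = 0.99 with θ tied to k this way. Start at k = 2, θ = 143: P(X<330) ≈ 0.671.
Too low — raise k to concentrate. Iterating converges to k ≈ 7.83.
Then θ = 143/(7.83−1) ≈ 20.9.

k ≈ 7.83, θ ≈ 20.9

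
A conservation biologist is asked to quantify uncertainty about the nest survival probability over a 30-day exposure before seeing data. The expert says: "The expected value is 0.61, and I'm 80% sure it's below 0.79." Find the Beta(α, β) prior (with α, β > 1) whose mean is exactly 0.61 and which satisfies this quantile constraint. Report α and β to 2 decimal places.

α ≈ 3.29, β ≈ 2.10

With mean 0.61 fixed, write α = 0.61s, β = 0.39s where s = α+β.
Need P(θ < 0.79) = 0.8 under Beta(0.61s, 0.39s). Normal approximation: (q−m)/√(m(1−m)/s) ≈ z_{0.8} = 0.842, so s ≈ 0.61·0.39·(0.842)²/(0.79−0.61)² = 5.2.
At s = 5.2: P(θ<0.79) ≈ 0.795. Adjusting to match 0.8 gives s ≈ 5.39.
So α = 0.61·5.39 ≈ 3.29, β = 0.39·5.39 ≈ 2.10.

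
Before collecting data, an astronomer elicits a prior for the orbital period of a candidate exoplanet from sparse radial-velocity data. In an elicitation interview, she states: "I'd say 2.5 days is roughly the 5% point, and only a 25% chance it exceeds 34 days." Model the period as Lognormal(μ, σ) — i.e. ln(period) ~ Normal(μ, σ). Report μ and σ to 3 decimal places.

If T ~ Lognormal(μ,σ) then ln T ~ Normal(μ,σ), so the p-quantile of ln T is μ + z_p·σ.
ln(2.5) = 0.9163 and ln(34) = 3.526; z_{0.05} = -1.645, z_{0.75} = 0.6745.
σ = (3.526 − 0.9163)/(0.6745 − (-1.645)) = 1.125.
μ = 0.9163 − (-1.645)·1.125 = 2.767.

μ ≈ 2.767, σ ≈ 1.125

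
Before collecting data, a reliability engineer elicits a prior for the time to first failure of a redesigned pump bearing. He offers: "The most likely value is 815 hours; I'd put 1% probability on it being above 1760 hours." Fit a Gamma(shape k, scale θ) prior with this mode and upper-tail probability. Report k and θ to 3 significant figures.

k ≈ 9.16, θ ≈ 99.8

Gamma(k,θ) with k>1 has mode (k−1)θ, so θ = 815/(k−1).
Need P(X < 1760) = 0.99 with θ tied to k this way. Start at k = 2, θ = 815: P(X<1760) ≈ 0.635.
Too low — raise k to concentrate. Iterating converges to k ≈ 9.16.
Then θ = 815/(9.16−1) ≈ 99.8.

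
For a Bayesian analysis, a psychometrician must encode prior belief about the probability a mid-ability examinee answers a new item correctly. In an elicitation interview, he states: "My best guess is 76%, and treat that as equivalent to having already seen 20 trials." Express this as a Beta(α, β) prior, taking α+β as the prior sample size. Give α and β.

Under the effective-sample-size interpretation, Beta(α, β) has prior mean α/(α+β) and prior sample size α+β.
So α+β = 20 and α/(α+β) = 0.76, giving α = 0.76·20 = 15.2 and β = 20 − 15.2 = 4.8.

α = 15.2, β = 4.8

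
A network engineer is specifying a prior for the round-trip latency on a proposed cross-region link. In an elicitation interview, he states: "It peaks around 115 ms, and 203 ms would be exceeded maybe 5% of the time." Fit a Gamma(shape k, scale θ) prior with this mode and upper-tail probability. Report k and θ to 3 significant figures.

Gamma(k,θ) with k>1 has mode (k−1)θ, so θ = 115/(k−1).
Need P(X < 203) = 0.95 with θ tied to k this way. Start at k = 2, θ = 115: P(X<203) ≈ 0.527.
Too low — raise k to concentrate. Iterating converges to k ≈ 9.64.
Then θ = 115/(9.64−1) ≈ 13.3.

k ≈ 9.64, θ ≈ 13.3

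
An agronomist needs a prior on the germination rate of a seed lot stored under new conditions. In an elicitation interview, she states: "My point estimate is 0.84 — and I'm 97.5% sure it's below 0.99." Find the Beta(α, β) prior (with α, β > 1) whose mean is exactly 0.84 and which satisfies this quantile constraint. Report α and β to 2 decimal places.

α ≈ 6.92, β ≈ 1.32

With mean 0.84 fixed, write α = 0.84s, β = 0.16s where s = α+β.
Need P(θ < 0.99) = 0.975 under Beta(0.84s, 0.16s). Normal approximation: (q−m)/√(m(1−m)/s) ≈ z_{0.975} = 1.96, so s ≈ 0.84·0.16·(1.96)²/(0.99−0.84)² = 22.9.
At s = 22.9: P(θ<0.99) ≈ 1.000. Adjusting to match 0.975 gives s ≈ 8.24.
So α = 0.84·8.24 ≈ 6.92, β = 0.16·8.24 ≈ 1.32.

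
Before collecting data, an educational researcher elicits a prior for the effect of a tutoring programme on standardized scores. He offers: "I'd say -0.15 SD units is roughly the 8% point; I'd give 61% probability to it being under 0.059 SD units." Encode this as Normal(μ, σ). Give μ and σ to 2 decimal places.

μ = 0.02, σ = 0.12

The p-quantile of Normal(μ,σ) is μ + z_p·σ, with z_{0.08} = -1.405 and z_{0.61} = 0.2793.
Eliminate σ: μ = (z₂·x₁ − z₁·x₂)/(z₂ − z₁) = (0.2793·-0.15 − (-1.405)·0.059)/1.684 = 0.02.
Then σ = (x₂ − x₁)/(z₂ − z₁) = (0.059 − -0.15)/1.684 = 0.12.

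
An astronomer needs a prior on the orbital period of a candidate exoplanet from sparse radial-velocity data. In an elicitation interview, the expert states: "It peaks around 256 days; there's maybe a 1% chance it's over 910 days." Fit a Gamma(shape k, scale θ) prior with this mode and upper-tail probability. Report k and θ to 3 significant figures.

Gamma(k,θ) with k>1 has mode (k−1)θ, so θ = 256/(k−1).
Need P(X < 910) = 0.99 with θ tied to k this way. Start at k = 2, θ = 256: P(X<910) ≈ 0.870.
Too low — raise k to concentrate. Iterating converges to k ≈ 3.68.
Then θ = 256/(3.68−1) ≈ 95.4.

k ≈ 3.68, θ ≈ 95.4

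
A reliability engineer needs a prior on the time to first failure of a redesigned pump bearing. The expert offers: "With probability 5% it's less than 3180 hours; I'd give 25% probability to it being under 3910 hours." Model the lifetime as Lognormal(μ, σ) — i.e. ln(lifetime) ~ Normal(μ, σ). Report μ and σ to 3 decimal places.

If T ~ Lognormal(μ,σ) then ln T ~ Normal(μ,σ), so the p-quantile of ln T is μ + z_p·σ.
ln(3180) = 8.065 and ln(3910) = 8.271; z_{0.05} = -1.645, z_{0.25} = -0.6745.
σ = (8.271 − 8.065)/(-0.6745 − (-1.645)) = 0.213.
μ = 8.065 − (-1.645)·0.213 = 8.415.

μ ≈ 8.415, σ ≈ 0.213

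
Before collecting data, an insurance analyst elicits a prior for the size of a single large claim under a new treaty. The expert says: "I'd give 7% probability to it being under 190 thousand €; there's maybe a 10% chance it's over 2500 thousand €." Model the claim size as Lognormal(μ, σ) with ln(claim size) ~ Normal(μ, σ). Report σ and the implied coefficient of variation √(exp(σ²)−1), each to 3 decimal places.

If T ~ Lognormal(μ,σ) then ln T ~ Normal(μ,σ), so the p-quantile of ln T is μ + z_p·σ.
ln(190) = 5.247 and ln(2500) = 7.824; z_{0.07} = -1.476, z_{0.9} = 1.282.
σ = (7.824 − 5.247)/(1.282 − (-1.476)) = 0.935.
μ = 5.247 − (-1.476)·0.935 = 6.626.
CV = √(exp(σ²)−1) = √(exp(0.8735)−1) = 1.181.

σ ≈ 0.935, CV ≈ 1.181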